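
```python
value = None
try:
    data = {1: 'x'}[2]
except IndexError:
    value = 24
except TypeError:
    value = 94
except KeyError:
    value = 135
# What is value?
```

Step-by-step execution trace:
1. `data = {1: 'x'}[2]` raises KeyError.
2. `except IndexError` does not match KeyError; skipped.
3. `except TypeError` does not match KeyError; skipped.
4. `except KeyError` matches → value = 135.
Result: 135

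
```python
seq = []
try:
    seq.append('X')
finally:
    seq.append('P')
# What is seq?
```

Step-by-step execution trace:
1. try: `seq.append('X')` → seq = ['X'].
2. The try body completes without raising.
3. finally always runs: `seq.append('P')` → seq = ['X', 'P'].
Result: ['X', 'P']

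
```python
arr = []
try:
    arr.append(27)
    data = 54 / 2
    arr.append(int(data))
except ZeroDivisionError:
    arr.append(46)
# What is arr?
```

Step-by-step execution trace:
1. try: `arr.append(27)` → arr = [27].
2. `data = 54 / 2` → data = 27.0. No exception raised.
3. `arr.append(int(data))` → arr = [27, 27].
4. `except ZeroDivisionError` is skipped (no exception was raised).
Result: [27, 27]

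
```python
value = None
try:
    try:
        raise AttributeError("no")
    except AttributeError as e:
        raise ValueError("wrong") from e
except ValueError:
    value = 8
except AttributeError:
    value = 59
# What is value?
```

Step-by-step execution trace:
1. Inner try raises AttributeError; inner `except AttributeError as e` catches it.
2. `raise ValueError(...) from e` raises ValueError (AttributeError is attached as __cause__, but only ValueError is active).
3. Outer `except ValueError` matches → value = 8.
4. `except AttributeError` is not reached.
Result: 8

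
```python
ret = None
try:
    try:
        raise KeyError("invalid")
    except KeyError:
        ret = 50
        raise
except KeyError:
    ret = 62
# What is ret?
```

Step-by-step execution trace:
1. Inner try: `raise KeyError("invalid")` raises KeyError.
2. Inner `except KeyError` matches → ret = 50.
3. bare `raise` re-raises the same KeyError.
4. Outer `except KeyError` matches → ret = 62.
Result: 62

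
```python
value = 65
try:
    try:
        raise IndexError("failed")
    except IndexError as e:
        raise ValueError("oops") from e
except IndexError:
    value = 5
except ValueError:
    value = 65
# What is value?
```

Step-by-step execution trace:
1. Inner try raises IndexError; inner `except IndexError as e` catches it.
2. `raise ValueError(...) from e` raises ValueError (IndexError is attached as __cause__, but only ValueError is active).
3. Outer `except IndexError` does not match ValueError; skipped.
4. Outer `except ValueError` matches → value = 65.
Result: 65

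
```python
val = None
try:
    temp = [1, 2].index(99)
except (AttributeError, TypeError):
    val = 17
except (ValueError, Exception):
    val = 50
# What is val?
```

Step-by-step execution trace:
1. `temp = [1, 2].index(99)` raises ValueError.
2. `except (AttributeError, TypeError)` does not match ValueError; skipped.
3. `except (ValueError, Exception)` matches (ValueError is in the tuple) → val = 50.
Result: 50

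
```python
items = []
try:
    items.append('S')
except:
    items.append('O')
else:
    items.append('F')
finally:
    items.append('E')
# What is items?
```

Step-by-step execution trace:
1. try: `items.append('S')` → items = ['S']. No exception raised.
2. `except` is skipped.
3. `else` runs: `items.append('F')` → items = ['S', 'F'].
4. `finally` always runs: `items.append('E')` → items = ['S', 'F', 'E'].
Result: ['S', 'F', 'E']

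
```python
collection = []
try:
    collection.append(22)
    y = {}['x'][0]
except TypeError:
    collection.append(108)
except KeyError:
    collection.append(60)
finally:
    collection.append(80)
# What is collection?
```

Step-by-step execution trace:
1. try: `collection.append(22)` → collection = [22].
2. `y = {}['x'][0]` raises KeyError.
3. `except TypeError` does not match KeyError; skipped.
4. `except KeyError` matches → `collection.append(60)` → collection = [22, 60].
5. finally always runs: `collection.append(80)` → collection = [22, 60, 80].
Result: [22, 60, 80]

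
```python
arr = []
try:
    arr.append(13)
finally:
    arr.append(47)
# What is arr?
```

Step-by-step execution trace:
1. try: `arr.append(13)` → arr = [13].
2. The try body completes without raising.
3. finally always runs: `arr.append(47)` → arr = [13, 47].
Result: [13, 47]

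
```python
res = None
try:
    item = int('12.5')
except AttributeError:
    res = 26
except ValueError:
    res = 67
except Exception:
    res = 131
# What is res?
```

Step-by-step execution trace:
1. `item = int('12.5')` raises ValueError.
2. `except AttributeError` does not match ValueError; skipped.
3. `except ValueError` matches → res = 67.
4. Remaining except clauses are skipped.
Result: 67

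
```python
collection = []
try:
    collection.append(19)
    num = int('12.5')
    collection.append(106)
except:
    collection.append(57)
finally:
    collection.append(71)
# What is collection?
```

Step-by-step execution trace:
1. try: `collection.append(19)` → collection = [19].
2. `num = int('12.5')` raises ValueError; `collection.append(106)` is not reached.
3. bare `except` matches → `collection.append(57)` → collection = [19, 57].
4. finally always runs: `collection.append(71)` → collection = [19, 57, 71].
Result: [19, 57, 71]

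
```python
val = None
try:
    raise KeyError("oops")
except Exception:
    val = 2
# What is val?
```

Step-by-step execution trace:
1. `raise KeyError(...)` raises KeyError.
2. `except Exception` matches (KeyError is a subclass of Exception) → val = 2.
Result: 2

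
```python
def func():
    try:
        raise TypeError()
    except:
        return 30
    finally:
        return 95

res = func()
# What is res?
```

Step-by-step execution trace:
1. `func()` enters try: `raise TypeError()` raises TypeError.
2. bare `except` matches → `return 30` sets pending return value 30.
3. Before returning, `finally: return 95` runs and overrides the pending return.
4. func() returns 95 → res = 95.
Result: 95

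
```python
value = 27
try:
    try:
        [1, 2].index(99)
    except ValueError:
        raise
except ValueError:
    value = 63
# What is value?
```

Step-by-step execution trace:
1. Inner try: `[1, 2].index(99)` raises ValueError.
2. Inner `except ValueError` matches; bare `raise` re-raises the same ValueError.
3. Outer `except ValueError` matches → value = 63.
Result: 63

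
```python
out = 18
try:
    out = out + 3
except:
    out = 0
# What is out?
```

Step-by-step execution trace:
1. out starts at 18.
2. try: `out = out + 3` → out = 21. No exception raised.
3. `except` is skipped.
Result: 21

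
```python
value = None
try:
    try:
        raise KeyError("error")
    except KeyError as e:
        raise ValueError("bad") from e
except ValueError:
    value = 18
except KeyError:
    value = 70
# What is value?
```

Step-by-step execution trace:
1. Inner try raises KeyError; inner `except KeyError as e` catches it.
2. `raise ValueError(...) from e` raises ValueError (KeyError is attached as __cause__, but only ValueError is active).
3. Outer `except ValueError` matches → value = 18.
4. `except KeyError` is not reached.
Result: 18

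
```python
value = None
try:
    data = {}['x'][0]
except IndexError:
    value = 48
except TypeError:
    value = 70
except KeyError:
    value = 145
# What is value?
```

Step-by-step execution trace:
1. `data = {}['x'][0]` raises KeyError.
2. `except IndexError` does not match KeyError; skipped.
3. `except TypeError` does not match KeyError; skipped.
4. `except KeyError` matches → value = 145.
Result: 145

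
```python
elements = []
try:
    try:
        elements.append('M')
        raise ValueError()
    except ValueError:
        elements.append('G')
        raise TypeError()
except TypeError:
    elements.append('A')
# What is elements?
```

Step-by-step execution trace:
1. Inner try: `elements.append('M')` → elements = ['M'].
2. `raise ValueError()` raises ValueError.
3. Inner `except ValueError` matches → `elements.append('G')` → elements = ['M', 'G'].
4. `raise TypeError()` raises TypeError; propagates to outer try.
5. Outer `except TypeError` matches → `elements.append('A')` → elements = ['M', 'G', 'A'].
Result: ['M', 'G', 'A']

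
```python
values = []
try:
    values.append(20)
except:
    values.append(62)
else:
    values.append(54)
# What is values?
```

Step-by-step execution trace:
1. try: `values.append(20)` → values = [20]. No exception raised.
2. `except` is skipped.
3. `else` runs (try completed without exception): `values.append(54)` → values = [20, 54].
Result: [20, 54]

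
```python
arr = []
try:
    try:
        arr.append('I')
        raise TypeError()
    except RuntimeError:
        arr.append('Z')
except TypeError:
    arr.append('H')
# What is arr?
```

Step-by-step execution trace:
1. Inner try: `arr.append('I')` → arr = ['I'].
2. `raise TypeError()` raises TypeError.
3. Inner `except RuntimeError` does not match TypeError; exception propagates to outer try.
4. Outer `except TypeError` matches → `arr.append('H')` → arr = ['I', 'H'].
Result: ['I', 'H']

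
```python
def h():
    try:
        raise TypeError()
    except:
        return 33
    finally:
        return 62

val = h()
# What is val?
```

Step-by-step execution trace:
1. `h()` enters try: `raise TypeError()` raises TypeError.
2. bare `except` matches → `return 33` sets pending return value 33.
3. Before returning, `finally: return 62` runs and overrides the pending return.
4. h() returns 62 → val = 62.
Result: 62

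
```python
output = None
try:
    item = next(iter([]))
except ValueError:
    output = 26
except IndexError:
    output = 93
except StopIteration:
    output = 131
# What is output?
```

Step-by-step execution trace:
1. `item = next(iter([]))` raises StopIteration.
2. `except ValueError` does not match StopIteration; skipped.
3. `except IndexError` does not match StopIteration; skipped.
4. `except StopIteration` matches → output = 131.
Result: 131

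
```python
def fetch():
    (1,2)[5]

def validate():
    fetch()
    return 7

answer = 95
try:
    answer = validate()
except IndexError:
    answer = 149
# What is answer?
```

Step-by-step execution trace:
1. answer starts at 95.
2. try: `validate()` calls `fetch()`.
3. `fetch()` evaluates `(1,2)[5]`, which raises IndexError; it propagates through validate (uncaught).
4. `return 7` in validate is not reached; the assignment to answer does not complete.
5. `except IndexError` matches → answer = 149.
Result: 149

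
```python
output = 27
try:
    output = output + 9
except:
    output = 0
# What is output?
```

Step-by-step execution trace:
1. output starts at 27.
2. try: `output = output + 9` → output = 36. No exception raised.
3. `except` is skipped.
Result: 36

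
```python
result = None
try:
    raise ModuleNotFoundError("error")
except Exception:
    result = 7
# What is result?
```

Step-by-step execution trace:
1. `raise ModuleNotFoundError(...)` raises ModuleNotFoundError.
2. `except Exception` matches (ModuleNotFoundError is a subclass of Exception) → result = 7.
Result: 7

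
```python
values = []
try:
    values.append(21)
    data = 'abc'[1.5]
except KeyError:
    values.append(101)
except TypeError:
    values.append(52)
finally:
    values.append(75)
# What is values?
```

Step-by-step execution trace:
1. try: `values.append(21)` → values = [21].
2. `data = 'abc'[1.5]` raises TypeError.
3. `except KeyError` does not match TypeError; skipped.
4. `except TypeError` matches → `values.append(52)` → values = [21, 52].
5. finally always runs: `values.append(75)` → values = [21, 52, 75].
Result: [21, 52, 75]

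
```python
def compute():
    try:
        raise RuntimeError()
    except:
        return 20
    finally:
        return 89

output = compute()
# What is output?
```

Step-by-step execution trace:
1. `compute()` enters try: `raise RuntimeError()` raises RuntimeError.
2. bare `except` matches → `return 20` sets pending return value 20.
3. Before returning, `finally: return 89` runs and overrides the pending return.
4. compute() returns 89 → output = 89.
Result: 89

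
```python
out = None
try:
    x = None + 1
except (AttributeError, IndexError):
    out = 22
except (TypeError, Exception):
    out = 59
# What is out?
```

Step-by-step execution trace:
1. `x = None + 1` raises TypeError.
2. `except (AttributeError, IndexError)` does not match TypeError; skipped.
3. `except (TypeError, Exception)` matches (TypeError is in the tuple) → out = 59.
Result: 59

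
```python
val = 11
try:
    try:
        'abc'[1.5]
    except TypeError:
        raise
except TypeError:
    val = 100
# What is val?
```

Step-by-step execution trace:
1. Inner try: `'abc'[1.5]` raises TypeError.
2. Inner `except TypeError` matches; bare `raise` re-raises the same TypeError.
3. Outer `except TypeError` matches → val = 100.
Result: 100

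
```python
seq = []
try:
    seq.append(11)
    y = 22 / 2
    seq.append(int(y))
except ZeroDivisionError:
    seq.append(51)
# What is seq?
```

Step-by-step execution trace:
1. try: `seq.append(11)` → seq = [11].
2. `y = 22 / 2` → y = 11.0. No exception raised.
3. `seq.append(int(y))` → seq = [11, 11].
4. `except ZeroDivisionError` is skipped (no exception was raised).
Result: [11, 11]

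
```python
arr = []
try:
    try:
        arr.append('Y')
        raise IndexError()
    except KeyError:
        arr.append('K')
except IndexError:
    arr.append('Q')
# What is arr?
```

Step-by-step execution trace:
1. Inner try: `arr.append('Y')` → arr = ['Y'].
2. `raise IndexError()` raises IndexError.
3. Inner `except KeyError` does not match IndexError; exception propagates to outer try.
4. Outer `except IndexError` matches → `arr.append('Q')` → arr = ['Y', 'Q'].
Result: ['Y', 'Q']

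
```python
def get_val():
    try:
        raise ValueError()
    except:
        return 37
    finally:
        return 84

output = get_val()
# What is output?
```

Step-by-step execution trace:
1. `get_val()` enters try: `raise ValueError()` raises ValueError.
2. bare `except` matches → `return 37` sets pending return value 37.
3. Before returning, `finally: return 84` runs and overrides the pending return.
4. get_val() returns 84 → output = 84.
Result: 84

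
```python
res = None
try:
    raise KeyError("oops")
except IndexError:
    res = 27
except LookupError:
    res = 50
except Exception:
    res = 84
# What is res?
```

Step-by-step execution trace:
1. `raise KeyError(...)` raises KeyError.
2. `except IndexError` does not match (KeyError is not a subclass of IndexError); skipped.
3. `except LookupError` matches (KeyError is a subclass of LookupError) → res = 50.
4. `except Exception` is not reached.
Result: 50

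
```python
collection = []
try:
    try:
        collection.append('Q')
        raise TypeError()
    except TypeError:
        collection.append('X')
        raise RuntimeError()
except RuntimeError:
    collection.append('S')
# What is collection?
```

Step-by-step execution trace:
1. Inner try: `collection.append('Q')` → collection = ['Q'].
2. `raise TypeError()` raises TypeError.
3. Inner `except TypeError` matches → `collection.append('X')` → collection = ['Q', 'X'].
4. `raise RuntimeError()` raises RuntimeError; propagates to outer try.
5. Outer `except RuntimeError` matches → `collection.append('S')` → collection = ['Q', 'X', 'S'].
Result: ['Q', 'X', 'S']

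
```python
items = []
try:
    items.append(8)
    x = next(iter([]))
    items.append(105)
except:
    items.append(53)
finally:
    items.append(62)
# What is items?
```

Step-by-step execution trace:
1. try: `items.append(8)` → items = [8].
2. `x = next(iter([]))` raises StopIteration; `items.append(105)` is not reached.
3. bare `except` matches → `items.append(53)` → items = [8, 53].
4. finally always runs: `items.append(62)` → items = [8, 53, 62].
Result: [8, 53, 62]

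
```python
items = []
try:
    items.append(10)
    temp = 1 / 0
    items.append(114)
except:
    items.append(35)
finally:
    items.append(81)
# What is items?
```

Step-by-step execution trace:
1. try: `items.append(10)` → items = [10].
2. `temp = 1 / 0` raises ZeroDivisionError; `items.append(114)` is not reached.
3. bare `except` matches → `items.append(35)` → items = [10, 35].
4. finally always runs: `items.append(81)` → items = [10, 35, 81].
Result: [10, 35, 81]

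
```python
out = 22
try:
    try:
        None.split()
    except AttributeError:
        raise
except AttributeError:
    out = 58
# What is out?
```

Step-by-step execution trace:
1. Inner try: `None.split()` raises AttributeError.
2. Inner `except AttributeError` matches; bare `raise` re-raises the same AttributeError.
3. Outer `except AttributeError` matches → out = 58.
Result: 58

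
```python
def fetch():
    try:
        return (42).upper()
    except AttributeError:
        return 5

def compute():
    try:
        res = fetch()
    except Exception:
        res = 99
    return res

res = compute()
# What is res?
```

Step-by-step execution trace:
1. `compute()` calls `fetch()`.
2. In fetch: `(42).upper()` raises AttributeError; `except AttributeError` catches it → returns 5.
3. In compute: `res = fetch()` → res = 5. No exception reaches compute.
4. `except Exception` is skipped; compute returns 5.
5. res = 5.
Result: 5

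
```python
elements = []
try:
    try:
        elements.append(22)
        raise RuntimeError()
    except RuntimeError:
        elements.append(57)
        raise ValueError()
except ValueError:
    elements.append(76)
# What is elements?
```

Step-by-step execution trace:
1. Inner try: `elements.append(22)` → elements = [22].
2. `raise RuntimeError()` raises RuntimeError.
3. Inner `except RuntimeError` matches → `elements.append(57)` → elements = [22, 57].
4. `raise ValueError()` raises ValueError; propagates to outer try.
5. Outer `except ValueError` matches → `elements.append(76)` → elements = [22, 57, 76].
Result: [22, 57, 76]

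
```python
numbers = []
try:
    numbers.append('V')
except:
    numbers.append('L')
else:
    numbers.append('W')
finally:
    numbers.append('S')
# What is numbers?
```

Step-by-step execution trace:
1. try: `numbers.append('V')` → numbers = ['V']. No exception raised.
2. `except` is skipped.
3. `else` runs: `numbers.append('W')` → numbers = ['V', 'W'].
4. `finally` always runs: `numbers.append('S')` → numbers = ['V', 'W', 'S'].
Result: ['V', 'W', 'S']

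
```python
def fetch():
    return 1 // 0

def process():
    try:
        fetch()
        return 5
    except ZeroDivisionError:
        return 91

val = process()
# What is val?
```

Step-by-step execution trace:
1. `process()` calls `fetch()`.
2. `fetch()` evaluates `1 // 0`, which raises ZeroDivisionError; it propagates to the caller.
3. `return 5` is not reached.
4. `except ZeroDivisionError` in process matches → returns 91.
5. val = 91.
Result: 91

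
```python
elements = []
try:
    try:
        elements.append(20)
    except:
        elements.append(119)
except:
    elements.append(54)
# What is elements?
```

Step-by-step execution trace:
1. Inner try: `elements.append(20)` → elements = [20]. No exception raised.
2. Inner `except` is skipped.
3. Inner try completes normally; outer `except` is skipped.
Result: [20]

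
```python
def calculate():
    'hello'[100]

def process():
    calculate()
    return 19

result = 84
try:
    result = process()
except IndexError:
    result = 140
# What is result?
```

Step-by-step execution trace:
1. result starts at 84.
2. try: `process()` calls `calculate()`.
3. `calculate()` evaluates `'hello'[100]`, which raises IndexError; it propagates through process (uncaught).
4. `return 19` in process is not reached; the assignment to result does not complete.
5. `except IndexError` matches → result = 140.
Result: 140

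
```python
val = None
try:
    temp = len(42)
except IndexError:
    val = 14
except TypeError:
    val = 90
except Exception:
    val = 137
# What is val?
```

Step-by-step execution trace:
1. `temp = len(42)` raises TypeError.
2. `except IndexError` does not match TypeError; skipped.
3. `except TypeError` matches → val = 90.
4. Remaining except clauses are skipped.
Result: 90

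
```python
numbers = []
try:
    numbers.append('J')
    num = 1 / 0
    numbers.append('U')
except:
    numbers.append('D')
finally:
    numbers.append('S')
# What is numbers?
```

Step-by-step execution trace:
1. try: `numbers.append('J')` → numbers = ['J'].
2. `num = 1 / 0` raises ZeroDivisionError; `numbers.append('U')` is not reached.
3. bare `except` matches → `numbers.append('D')` → numbers = ['J', 'D'].
4. finally always runs: `numbers.append('S')` → numbers = ['J', 'D', 'S'].
Result: ['J', 'D', 'S']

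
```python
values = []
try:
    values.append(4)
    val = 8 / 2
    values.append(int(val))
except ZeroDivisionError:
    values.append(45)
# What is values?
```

Step-by-step execution trace:
1. try: `values.append(4)` → values = [4].
2. `val = 8 / 2` → val = 4.0. No exception raised.
3. `values.append(int(val))` → values = [4, 4].
4. `except ZeroDivisionError` is skipped (no exception was raised).
Result: [4, 4]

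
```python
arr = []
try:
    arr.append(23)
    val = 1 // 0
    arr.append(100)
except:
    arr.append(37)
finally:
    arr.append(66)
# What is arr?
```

Step-by-step execution trace:
1. try: `arr.append(23)` → arr = [23].
2. `val = 1 // 0` raises ZeroDivisionError; `arr.append(100)` is not reached.
3. bare `except` matches → `arr.append(37)` → arr = [23, 37].
4. finally always runs: `arr.append(66)` → arr = [23, 37, 66].
Result: [23, 37, 66]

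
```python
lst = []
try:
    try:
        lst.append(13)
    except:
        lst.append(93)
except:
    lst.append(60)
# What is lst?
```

Step-by-step execution trace:
1. Inner try: `lst.append(13)` → lst = [13]. No exception raised.
2. Inner `except` is skipped.
3. Inner try completes normally; outer `except` is skipped.
Result: [13]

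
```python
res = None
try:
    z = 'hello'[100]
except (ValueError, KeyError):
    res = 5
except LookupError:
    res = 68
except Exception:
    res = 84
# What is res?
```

Step-by-step execution trace:
1. `z = 'hello'[100]` raises IndexError.
2. `except (ValueError, KeyError)` does not match IndexError; skipped.
3. `except LookupError` matches (IndexError is a subclass of LookupError) → res = 68.
4. `except Exception` is not reached.
Result: 68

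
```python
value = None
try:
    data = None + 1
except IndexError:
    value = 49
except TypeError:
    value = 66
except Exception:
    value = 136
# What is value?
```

Step-by-step execution trace:
1. `data = None + 1` raises TypeError.
2. `except IndexError` does not match TypeError; skipped.
3. `except TypeError` matches → value = 66.
4. Remaining except clauses are skipped.
Result: 66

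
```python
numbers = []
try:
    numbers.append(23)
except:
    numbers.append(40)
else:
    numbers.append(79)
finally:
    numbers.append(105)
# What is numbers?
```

Step-by-step execution trace:
1. try: `numbers.append(23)` → numbers = [23]. No exception raised.
2. `except` is skipped.
3. `else` runs: `numbers.append(79)` → numbers = [23, 79].
4. `finally` always runs: `numbers.append(105)` → numbers = [23, 79, 105].
Result: [23, 79, 105]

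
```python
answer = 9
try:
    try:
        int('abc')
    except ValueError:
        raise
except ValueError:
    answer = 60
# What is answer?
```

Step-by-step execution trace:
1. Inner try: `int('abc')` raises ValueError.
2. Inner `except ValueError` matches; bare `raise` re-raises the same ValueError.
3. Outer `except ValueError` matches → answer = 60.
Result: 60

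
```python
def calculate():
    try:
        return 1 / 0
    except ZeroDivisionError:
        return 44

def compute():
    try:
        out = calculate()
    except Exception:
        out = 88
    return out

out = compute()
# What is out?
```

Step-by-step execution trace:
1. `compute()` calls `calculate()`.
2. In calculate: `1 / 0` raises ZeroDivisionError; `except ZeroDivisionError` catches it → returns 44.
3. In compute: `out = calculate()` → out = 44. No exception reaches compute.
4. `except Exception` is skipped; compute returns 44.
5. out = 44.
Result: 44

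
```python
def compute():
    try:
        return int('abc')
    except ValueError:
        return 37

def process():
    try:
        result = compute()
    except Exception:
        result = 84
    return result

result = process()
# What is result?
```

Step-by-step execution trace:
1. `process()` calls `compute()`.
2. In compute: `int('abc')` raises ValueError; `except ValueError` catches it → returns 37.
3. In process: `result = compute()` → result = 37. No exception reaches process.
4. `except Exception` is skipped; process returns 37.
5. result = 37.
Result: 37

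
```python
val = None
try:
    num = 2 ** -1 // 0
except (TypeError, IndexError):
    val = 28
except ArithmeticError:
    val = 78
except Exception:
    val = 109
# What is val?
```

Step-by-step execution trace:
1. `num = 2 ** -1 // 0` raises ZeroDivisionError.
2. `except (TypeError, IndexError)` does not match ZeroDivisionError; skipped.
3. `except ArithmeticError` matches (ZeroDivisionError is a subclass of ArithmeticError) → val = 78.
4. `except Exception` is not reached.
Result: 78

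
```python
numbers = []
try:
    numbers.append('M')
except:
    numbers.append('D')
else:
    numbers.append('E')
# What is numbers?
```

Step-by-step execution trace:
1. try: `numbers.append('M')` → numbers = ['M']. No exception raised.
2. `except` is skipped.
3. `else` runs (try completed without exception): `numbers.append('E')` → numbers = ['M', 'E'].
Result: ['M', 'E']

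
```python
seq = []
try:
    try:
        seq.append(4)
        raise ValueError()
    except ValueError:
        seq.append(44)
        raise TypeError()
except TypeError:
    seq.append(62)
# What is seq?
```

Step-by-step execution trace:
1. Inner try: `seq.append(4)` → seq = [4].
2. `raise ValueError()` raises ValueError.
3. Inner `except ValueError` matches → `seq.append(44)` → seq = [4, 44].
4. `raise TypeError()` raises TypeError; propagates to outer try.
5. Outer `except TypeError` matches → `seq.append(62)` → seq = [4, 44, 62].
Result: [4, 44, 62]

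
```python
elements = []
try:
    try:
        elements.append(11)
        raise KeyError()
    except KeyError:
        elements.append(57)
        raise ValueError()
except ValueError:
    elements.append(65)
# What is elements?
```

Step-by-step execution trace:
1. Inner try: `elements.append(11)` → elements = [11].
2. `raise KeyError()` raises KeyError.
3. Inner `except KeyError` matches → `elements.append(57)` → elements = [11, 57].
4. `raise ValueError()` raises ValueError; propagates to outer try.
5. Outer `except ValueError` matches → `elements.append(65)` → elements = [11, 57, 65].
Result: [11, 57, 65]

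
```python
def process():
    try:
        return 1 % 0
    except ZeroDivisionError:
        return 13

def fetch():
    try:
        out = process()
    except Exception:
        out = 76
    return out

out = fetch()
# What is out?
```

Step-by-step execution trace:
1. `fetch()` calls `process()`.
2. In process: `1 % 0` raises ZeroDivisionError; `except ZeroDivisionError` catches it → returns 13.
3. In fetch: `out = process()` → out = 13. No exception reaches fetch.
4. `except Exception` is skipped; fetch returns 13.
5. out = 13.
Result: 13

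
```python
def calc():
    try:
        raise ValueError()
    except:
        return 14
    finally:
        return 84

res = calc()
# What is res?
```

Step-by-step execution trace:
1. `calc()` enters try: `raise ValueError()` raises ValueError.
2. bare `except` matches → `return 14` sets pending return value 14.
3. Before returning, `finally: return 84` runs and overrides the pending return.
4. calc() returns 84 → res = 84.
Result: 84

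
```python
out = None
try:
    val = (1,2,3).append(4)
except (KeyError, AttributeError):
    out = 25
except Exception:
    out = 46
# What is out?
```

Step-by-step execution trace:
1. `val = (1,2,3).append(4)` raises AttributeError.
2. `except (KeyError, AttributeError)` matches (AttributeError is in the tuple) → out = 25.
3. `except Exception` is not reached.
Result: 25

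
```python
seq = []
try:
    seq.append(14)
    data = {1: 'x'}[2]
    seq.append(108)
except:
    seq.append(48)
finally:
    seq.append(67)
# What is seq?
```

Step-by-step execution trace:
1. try: `seq.append(14)` → seq = [14].
2. `data = {1: 'x'}[2]` raises KeyError; `seq.append(108)` is not reached.
3. bare `except` matches → `seq.append(48)` → seq = [14, 48].
4. finally always runs: `seq.append(67)` → seq = [14, 48, 67].
Result: [14, 48, 67]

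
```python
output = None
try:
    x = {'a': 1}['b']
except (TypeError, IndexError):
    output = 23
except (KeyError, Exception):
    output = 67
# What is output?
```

Step-by-step execution trace:
1. `x = {'a': 1}['b']` raises KeyError.
2. `except (TypeError, IndexError)` does not match KeyError; skipped.
3. `except (KeyError, Exception)` matches (KeyError is in the tuple) → output = 67.
Result: 67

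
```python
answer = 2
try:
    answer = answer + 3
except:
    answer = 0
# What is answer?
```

Step-by-step execution trace:
1. answer starts at 2.
2. try: `answer = answer + 3` → answer = 5. No exception raised.
3. `except` is skipped.
Result: 5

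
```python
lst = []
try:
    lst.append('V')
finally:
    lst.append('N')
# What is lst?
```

Step-by-step execution trace:
1. try: `lst.append('V')` → lst = ['V'].
2. The try body completes without raising.
3. finally always runs: `lst.append('N')` → lst = ['V', 'N'].
Result: ['V', 'N']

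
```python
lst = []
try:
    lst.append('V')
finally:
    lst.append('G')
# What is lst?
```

Step-by-step execution trace:
1. try: `lst.append('V')` → lst = ['V'].
2. The try body completes without raising.
3. finally always runs: `lst.append('G')` → lst = ['V', 'G'].
Result: ['V', 'G']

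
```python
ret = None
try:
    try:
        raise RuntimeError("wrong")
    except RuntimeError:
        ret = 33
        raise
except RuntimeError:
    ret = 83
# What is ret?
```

Step-by-step execution trace:
1. Inner try: `raise RuntimeError("wrong")` raises RuntimeError.
2. Inner `except RuntimeError` matches → ret = 33.
3. bare `raise` re-raises the same RuntimeError.
4. Outer `except RuntimeError` matches → ret = 83.
Result: 83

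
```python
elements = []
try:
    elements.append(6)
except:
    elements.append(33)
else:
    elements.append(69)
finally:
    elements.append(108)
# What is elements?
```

Step-by-step execution trace:
1. try: `elements.append(6)` → elements = [6]. No exception raised.
2. `except` is skipped.
3. `else` runs: `elements.append(69)` → elements = [6, 69].
4. `finally` always runs: `elements.append(108)` → elements = [6, 69, 108].
Result: [6, 69, 108]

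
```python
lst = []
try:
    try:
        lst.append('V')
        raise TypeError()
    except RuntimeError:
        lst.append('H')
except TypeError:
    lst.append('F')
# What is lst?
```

Step-by-step execution trace:
1. Inner try: `lst.append('V')` → lst = ['V'].
2. `raise TypeError()` raises TypeError.
3. Inner `except RuntimeError` does not match TypeError; exception propagates to outer try.
4. Outer `except TypeError` matches → `lst.append('F')` → lst = ['V', 'F'].
Result: ['V', 'F']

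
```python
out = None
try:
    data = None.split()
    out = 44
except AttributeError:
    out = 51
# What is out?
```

Step-by-step execution trace:
1. `data = None.split()` raises AttributeError.
2. `out = 44` is not reached.
3. `except AttributeError` matches → out = 51.
Result: 51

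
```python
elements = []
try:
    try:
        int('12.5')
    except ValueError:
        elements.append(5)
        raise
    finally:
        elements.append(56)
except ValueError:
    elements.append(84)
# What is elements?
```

Step-by-step execution trace:
1. Inner try: `int('12.5')` raises ValueError.
2. Inner `except ValueError` matches → `elements.append(5)` → elements = [5].
3. bare `raise` re-raises ValueError.
4. Inner `finally` runs during unwinding: `elements.append(56)` → elements = [5, 56].
5. Outer `except ValueError` matches → `elements.append(84)` → elements = [5, 56, 84].
Result: [5, 56, 84]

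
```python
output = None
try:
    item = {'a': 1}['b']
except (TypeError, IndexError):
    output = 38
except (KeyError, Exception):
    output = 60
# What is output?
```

Step-by-step execution trace:
1. `item = {'a': 1}['b']` raises KeyError.
2. `except (TypeError, IndexError)` does not match KeyError; skipped.
3. `except (KeyError, Exception)` matches (KeyError is in the tuple) → output = 60.
Result: 60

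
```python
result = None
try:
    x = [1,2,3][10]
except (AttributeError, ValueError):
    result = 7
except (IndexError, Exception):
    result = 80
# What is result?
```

Step-by-step execution trace:
1. `x = [1,2,3][10]` raises IndexError.
2. `except (AttributeError, ValueError)` does not match IndexError; skipped.
3. `except (IndexError, Exception)` matches (IndexError is in the tuple) → result = 80.
Result: 80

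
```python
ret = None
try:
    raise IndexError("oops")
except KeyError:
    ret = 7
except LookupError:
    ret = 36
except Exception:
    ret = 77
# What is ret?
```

Step-by-step execution trace:
1. `raise IndexError(...)` raises IndexError.
2. `except KeyError` does not match (IndexError is not a subclass of KeyError); skipped.
3. `except LookupError` matches (IndexError is a subclass of LookupError) → ret = 36.
4. `except Exception` is not reached.
Result: 36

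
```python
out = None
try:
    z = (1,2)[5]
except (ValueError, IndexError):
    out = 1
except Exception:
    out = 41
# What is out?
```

Step-by-step execution trace:
1. `z = (1,2)[5]` raises IndexError.
2. `except (ValueError, IndexError)` matches (IndexError is in the tuple) → out = 1.
3. `except Exception` is not reached.
Result: 1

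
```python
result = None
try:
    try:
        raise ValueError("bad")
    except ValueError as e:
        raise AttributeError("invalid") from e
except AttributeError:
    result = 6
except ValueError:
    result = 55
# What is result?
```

Step-by-step execution trace:
1. Inner try raises ValueError; inner `except ValueError as e` catches it.
2. `raise AttributeError(...) from e` raises AttributeError (ValueError is attached as __cause__, but only AttributeError is active).
3. Outer `except AttributeError` matches → result = 6.
4. `except ValueError` is not reached.
Result: 6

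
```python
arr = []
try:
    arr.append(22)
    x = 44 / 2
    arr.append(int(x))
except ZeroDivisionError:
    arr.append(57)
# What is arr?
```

Step-by-step execution trace:
1. try: `arr.append(22)` → arr = [22].
2. `x = 44 / 2` → x = 22.0. No exception raised.
3. `arr.append(int(x))` → arr = [22, 22].
4. `except ZeroDivisionError` is skipped (no exception was raised).
Result: [22, 22]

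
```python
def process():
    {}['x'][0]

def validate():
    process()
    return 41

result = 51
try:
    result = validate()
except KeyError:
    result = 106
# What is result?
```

Step-by-step execution trace:
1. result starts at 51.
2. try: `validate()` calls `process()`.
3. `process()` evaluates `{}['x'][0]`, which raises KeyError; it propagates through validate (uncaught).
4. `return 41` in validate is not reached; the assignment to result does not complete.
5. `except KeyError` matches → result = 106.
Result: 106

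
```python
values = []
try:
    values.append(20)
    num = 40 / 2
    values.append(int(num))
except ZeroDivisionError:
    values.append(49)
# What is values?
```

Step-by-step execution trace:
1. try: `values.append(20)` → values = [20].
2. `num = 40 / 2` → num = 20.0. No exception raised.
3. `values.append(int(num))` → values = [20, 20].
4. `except ZeroDivisionError` is skipped (no exception was raised).
Result: [20, 20]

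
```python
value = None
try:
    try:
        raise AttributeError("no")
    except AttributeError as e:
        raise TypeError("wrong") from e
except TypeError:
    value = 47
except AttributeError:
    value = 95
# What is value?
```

Step-by-step execution trace:
1. Inner try raises AttributeError; inner `except AttributeError as e` catches it.
2. `raise TypeError(...) from e` raises TypeError (AttributeError is attached as __cause__, but only TypeError is active).
3. Outer `except TypeError` matches → value = 47.
4. `except AttributeError` is not reached.
Result: 47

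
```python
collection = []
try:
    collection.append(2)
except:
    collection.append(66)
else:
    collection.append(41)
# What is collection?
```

Step-by-step execution trace:
1. try: `collection.append(2)` → collection = [2]. No exception raised.
2. `except` is skipped.
3. `else` runs (try completed without exception): `collection.append(41)` → collection = [2, 41].
Result: [2, 41]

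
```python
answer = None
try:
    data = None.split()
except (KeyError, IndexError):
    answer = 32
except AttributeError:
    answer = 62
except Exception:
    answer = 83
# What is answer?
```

Step-by-step execution trace:
1. `data = None.split()` raises AttributeError.
2. `except (KeyError, IndexError)` does not match AttributeError; skipped.
3. `except AttributeError` matches (exact type match) → answer = 62.
4. `except Exception` is not reached.
Result: 62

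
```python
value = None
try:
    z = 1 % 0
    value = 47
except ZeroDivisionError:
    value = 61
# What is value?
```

Step-by-step execution trace:
1. `z = 1 % 0` raises ZeroDivisionError.
2. `value = 47` is not reached.
3. `except ZeroDivisionError` matches → value = 61.
Result: 61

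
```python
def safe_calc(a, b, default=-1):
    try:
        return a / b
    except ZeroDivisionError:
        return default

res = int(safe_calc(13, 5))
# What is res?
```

Step-by-step execution trace:
1. `safe_calc(13, 5)` enters try: `return 13 / 5` → returns 2.6. No exception raised.
2. `except ZeroDivisionError` is skipped.
3. `int(2.6)` → 2 → res = 2.
Result: 2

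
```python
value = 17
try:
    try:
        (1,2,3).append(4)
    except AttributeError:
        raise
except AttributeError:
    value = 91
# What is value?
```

Step-by-step execution trace:
1. Inner try: `(1,2,3).append(4)` raises AttributeError.
2. Inner `except AttributeError` matches; bare `raise` re-raises the same AttributeError.
3. Outer `except AttributeError` matches → value = 91.
Result: 91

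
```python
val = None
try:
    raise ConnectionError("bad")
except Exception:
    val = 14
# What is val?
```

Step-by-step execution trace:
1. `raise ConnectionError(...)` raises ConnectionError.
2. `except Exception` matches (ConnectionError is a subclass of Exception) → val = 14.
Result: 14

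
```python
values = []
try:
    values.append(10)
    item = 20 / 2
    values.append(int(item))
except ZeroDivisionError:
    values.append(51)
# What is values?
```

Step-by-step execution trace:
1. try: `values.append(10)` → values = [10].
2. `item = 20 / 2` → item = 10.0. No exception raised.
3. `values.append(int(item))` → values = [10, 10].
4. `except ZeroDivisionError` is skipped (no exception was raised).
Result: [10, 10]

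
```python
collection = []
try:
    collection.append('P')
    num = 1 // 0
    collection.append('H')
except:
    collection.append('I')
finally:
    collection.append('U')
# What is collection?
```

Step-by-step execution trace:
1. try: `collection.append('P')` → collection = ['P'].
2. `num = 1 // 0` raises ZeroDivisionError; `collection.append('H')` is not reached.
3. bare `except` matches → `collection.append('I')` → collection = ['P', 'I'].
4. finally always runs: `collection.append('U')` → collection = ['P', 'I', 'U'].
Result: ['P', 'I', 'U']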